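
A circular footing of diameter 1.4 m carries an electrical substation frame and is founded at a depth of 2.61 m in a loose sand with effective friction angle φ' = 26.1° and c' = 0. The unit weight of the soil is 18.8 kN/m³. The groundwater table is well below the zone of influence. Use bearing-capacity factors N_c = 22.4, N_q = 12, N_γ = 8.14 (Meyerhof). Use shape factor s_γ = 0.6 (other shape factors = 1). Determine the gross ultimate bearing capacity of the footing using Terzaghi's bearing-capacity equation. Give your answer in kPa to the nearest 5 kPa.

Overburden at base level: q = 18.8 × 2.61 = 49.068 kPa.
Surcharge term q·N_q = 49.068 × 12 = 588.82 kPa; self-weight term 0.5·γ·B·N_γ·s_γ = 0.5 × 18.8 × 1.4 × 8.14 × 0.6 = 64.273 kPa.
q_ult = 588.82 + 64.273 = 653.09 kPa.

q_ult ≈ 655 kPa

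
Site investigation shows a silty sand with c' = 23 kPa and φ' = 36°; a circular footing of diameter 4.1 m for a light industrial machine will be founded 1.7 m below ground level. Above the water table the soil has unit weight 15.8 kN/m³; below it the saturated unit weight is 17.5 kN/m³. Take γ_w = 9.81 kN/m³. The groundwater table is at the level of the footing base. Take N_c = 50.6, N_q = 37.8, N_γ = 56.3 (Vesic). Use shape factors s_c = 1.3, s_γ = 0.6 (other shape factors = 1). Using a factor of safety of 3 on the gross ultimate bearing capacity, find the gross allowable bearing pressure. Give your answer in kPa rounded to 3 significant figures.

q_all ≈ 1020 kPa

Overburden at base level: q = 15.8 × 1.7 = 26.86 kPa.
Below the base the soil is submerged, so the ½γBN_γ term uses γ' = 17.5 − 9.81 = 7.69 kN/m³.
Cohesion term c·N_c·s_c = 23 × 50.6 × 1.3 = 1512.9 kPa; surcharge term q·N_q = 26.86 × 37.8 = 1015.3 kPa; self-weight term 0.5·γ·B·N_γ·s_γ = 0.5 × 7.69 × 4.1 × 56.3 × 0.6 = 532.52 kPa.
q_ult = 1512.9 + 1015.3 + 532.52 = 3060.8 kPa.
q_all = 3060.8 / 3 = 1020.3 kPa.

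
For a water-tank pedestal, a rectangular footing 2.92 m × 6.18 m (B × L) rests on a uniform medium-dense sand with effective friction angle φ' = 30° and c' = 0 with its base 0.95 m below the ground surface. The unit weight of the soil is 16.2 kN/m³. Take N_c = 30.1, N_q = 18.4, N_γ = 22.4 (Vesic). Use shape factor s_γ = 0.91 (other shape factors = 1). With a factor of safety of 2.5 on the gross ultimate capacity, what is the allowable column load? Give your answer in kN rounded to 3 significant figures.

P_all ≈ 5520 kN

Overburden at base level: q = 16.2 × 0.95 = 15.39 kPa.
Surcharge term q·N_q = 15.39 × 18.4 = 283.18 kPa; self-weight term 0.5·γ·B·N_γ·s_γ = 0.5 × 16.2 × 2.92 × 22.4 × 0.91 = 482.12 kPa.
q_ult = 283.18 + 482.12 = 765.3 kPa.
Gross allowable pressure q_all = 765.3 / 2.5 = 306.12 kPa.
Footing area = 18.0456 m², so allowable column load = 306.12 × 18.0456 = 5524.1 kN.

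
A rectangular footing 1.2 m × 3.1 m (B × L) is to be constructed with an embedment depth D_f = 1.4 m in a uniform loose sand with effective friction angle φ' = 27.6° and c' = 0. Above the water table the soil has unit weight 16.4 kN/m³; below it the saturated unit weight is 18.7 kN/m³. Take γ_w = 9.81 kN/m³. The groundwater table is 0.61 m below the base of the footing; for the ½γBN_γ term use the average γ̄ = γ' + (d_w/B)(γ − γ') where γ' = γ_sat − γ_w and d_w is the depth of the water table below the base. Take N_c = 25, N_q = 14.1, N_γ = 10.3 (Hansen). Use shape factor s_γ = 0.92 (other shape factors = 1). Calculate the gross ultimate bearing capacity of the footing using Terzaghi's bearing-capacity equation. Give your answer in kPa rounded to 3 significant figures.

q_ult ≈ 396 kPa

q = γ·D_f = 16.4 × 1.4 = 22.96 kPa.
γ' = 8.89 kN/m³; averaging over the depth B below the base, γ̄ = γ' + (d_w/B)(γ − γ') = 12.708 kN/m³.
q·N_q = 22.96 × 14.1 = 323.74 kPa
0.5·γ·B·N_γ·s_γ = 0.5 × 12.708 × 1.2 × 10.3 × 0.92 = 72.25 kPa
q_ult = 323.74 + 72.25 = 395.99 kPa.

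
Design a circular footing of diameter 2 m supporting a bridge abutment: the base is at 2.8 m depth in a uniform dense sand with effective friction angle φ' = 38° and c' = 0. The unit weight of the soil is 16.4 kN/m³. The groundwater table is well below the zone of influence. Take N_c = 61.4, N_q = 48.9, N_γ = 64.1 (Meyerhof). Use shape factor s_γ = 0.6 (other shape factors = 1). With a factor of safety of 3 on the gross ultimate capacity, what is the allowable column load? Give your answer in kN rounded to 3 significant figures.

P_all ≈ 3010 kN

Effective surcharge at the founding depth q = γ·D_f = 16.4 × 2.8 = 45.92 kPa.
q_ult = q·N_q + 0.5·γ·B·N_γ·s_γ
     = 45.92 × 48.9 + 0.5 × 16.4 × 2 × 64.1 × 0.6
     = 2245.5 + 630.74 = 2876.2 kPa.
Gross allowable pressure q_all = 2876.2 / 3 = 958.74 kPa.
Footing area = 3.1416 m², so allowable column load = 958.74 × 3.1416 = 3012 kN.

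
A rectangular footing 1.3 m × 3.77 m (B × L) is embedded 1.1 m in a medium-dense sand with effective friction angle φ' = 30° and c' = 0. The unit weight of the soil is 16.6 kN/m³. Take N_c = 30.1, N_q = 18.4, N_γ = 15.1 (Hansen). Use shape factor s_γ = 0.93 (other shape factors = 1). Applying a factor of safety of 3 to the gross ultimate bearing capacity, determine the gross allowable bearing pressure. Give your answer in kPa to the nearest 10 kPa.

q_all ≈ 160 kPa

Effective surcharge at the founding depth q = γ·D_f = 16.6 × 1.1 = 18.26 kPa.
q_ult = q·N_q + 0.5·γ·B·N_γ·s_γ
     = 18.26 × 18.4 + 0.5 × 16.6 × 1.3 × 15.1 × 0.93
     = 335.98 + 151.52 = 487.51 kPa.
q_all = q_ult / FS = 487.51 / 3 = 162.5 kPa.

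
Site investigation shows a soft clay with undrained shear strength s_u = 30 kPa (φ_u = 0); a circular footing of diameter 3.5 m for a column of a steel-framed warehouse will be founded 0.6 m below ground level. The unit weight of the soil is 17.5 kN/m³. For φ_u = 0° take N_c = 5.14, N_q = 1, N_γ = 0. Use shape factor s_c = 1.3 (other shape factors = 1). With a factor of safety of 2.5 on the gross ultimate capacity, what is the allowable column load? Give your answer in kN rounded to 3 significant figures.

Effective surcharge at the founding depth q = γ·D_f = 17.5 × 0.6 = 10.5 kPa.
q_ult = c·N_c·s_c + q·N_q
     = 30 × 5.14 × 1.3 + 10.5 × 1
     = 200.46 + 10.5 = 210.96 kPa.
Gross allowable pressure q_all = 210.96 / 2.5 = 84.384 kPa.
Footing area = 9.6211 m², so allowable column load = 84.384 × 9.6211 = 811.87 kN.

P_all ≈ 812 kN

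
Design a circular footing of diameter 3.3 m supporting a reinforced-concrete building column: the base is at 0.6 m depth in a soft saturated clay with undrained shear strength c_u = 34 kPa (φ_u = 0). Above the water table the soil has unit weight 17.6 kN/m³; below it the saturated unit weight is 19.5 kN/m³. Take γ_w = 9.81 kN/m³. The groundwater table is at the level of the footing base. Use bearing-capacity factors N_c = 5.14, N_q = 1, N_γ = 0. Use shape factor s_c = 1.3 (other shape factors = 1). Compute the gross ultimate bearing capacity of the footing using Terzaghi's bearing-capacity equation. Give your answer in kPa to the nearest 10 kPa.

q_ult ≈ 240 kPa

q = γ·D_f = 17.6 × 0.6 = 10.56 kPa.
c·N_c·s_c = 34 × 5.14 × 1.3 = 227.19 kPa
q·N_q = 10.56 × 1 = 10.56 kPa
q_ult = 227.19 + 10.56 = 237.75 kPa.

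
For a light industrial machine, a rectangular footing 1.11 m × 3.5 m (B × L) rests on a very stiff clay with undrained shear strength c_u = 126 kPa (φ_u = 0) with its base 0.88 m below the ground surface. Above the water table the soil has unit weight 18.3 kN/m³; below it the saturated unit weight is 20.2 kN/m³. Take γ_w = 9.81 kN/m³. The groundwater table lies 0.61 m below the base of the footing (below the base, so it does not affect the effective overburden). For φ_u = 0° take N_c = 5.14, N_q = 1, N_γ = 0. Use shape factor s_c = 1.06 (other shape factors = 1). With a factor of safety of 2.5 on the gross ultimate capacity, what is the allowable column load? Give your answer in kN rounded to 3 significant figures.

P_all ≈ 1090 kN

Overburden at base level: q = 18.3 × 0.88 = 16.104 kPa.
Cohesion term c·N_c·s_c = 126 × 5.14 × 1.06 = 686.5 kPa; surcharge term q·N_q = 16.104 × 1 = 16.104 kPa.
q_ult = 686.5 + 16.104 = 702.6 kPa.
Gross allowable pressure q_all = 702.6 / 2.5 = 281.04 kPa.
Footing area = 3.885 m², so allowable column load = 281.04 × 3.885 = 1091.8 kN.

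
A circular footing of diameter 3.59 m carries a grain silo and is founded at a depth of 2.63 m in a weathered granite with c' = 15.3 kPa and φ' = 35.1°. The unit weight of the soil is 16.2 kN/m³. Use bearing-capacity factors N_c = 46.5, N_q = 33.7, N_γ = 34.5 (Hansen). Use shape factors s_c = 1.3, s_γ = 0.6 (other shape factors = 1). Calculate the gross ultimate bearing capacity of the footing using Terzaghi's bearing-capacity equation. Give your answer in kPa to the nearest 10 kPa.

Effective surcharge at the founding depth q = γ·D_f = 16.2 × 2.63 = 42.606 kPa.
q_ult = c·N_c·s_c + q·N_q + 0.5·γ·B·N_γ·s_γ
     = 15.3 × 46.5 × 1.3 + 42.606 × 33.7 + 0.5 × 16.2 × 3.59 × 34.5 × 0.6
     = 924.89 + 1435.8 + 601.94 = 2962.6 kPa.

q_ult ≈ 2960 kPa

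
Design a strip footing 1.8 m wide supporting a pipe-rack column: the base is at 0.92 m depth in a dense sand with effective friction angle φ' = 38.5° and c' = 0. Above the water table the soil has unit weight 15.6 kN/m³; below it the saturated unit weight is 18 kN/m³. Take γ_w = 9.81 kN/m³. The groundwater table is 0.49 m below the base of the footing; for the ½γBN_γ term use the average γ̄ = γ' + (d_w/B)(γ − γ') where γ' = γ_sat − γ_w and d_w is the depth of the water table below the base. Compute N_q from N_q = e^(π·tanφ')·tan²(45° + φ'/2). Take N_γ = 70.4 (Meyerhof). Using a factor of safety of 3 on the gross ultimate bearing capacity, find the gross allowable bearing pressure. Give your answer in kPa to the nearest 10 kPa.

q_all ≈ 470 kPa

N_q = e^(π·tan38.5°)·tan²(64.25°) = 52.31.
Overburden at base level: q = 15.6 × 0.92 = 14.352 kPa.
The water table is 0.49 m below the base (< B = 1.8 m), so the ½γBN_γ term uses γ̄ = γ' + (d_w/B)(γ − γ') = 8.19 + (0.49/1.8)(15.6 − 8.19) = 10.207 kN/m³.
Surcharge term q·N_q = 14.352 × 52.307 = 750.71 kPa; self-weight term 0.5·γ·B·N_γ = 0.5 × 10.207 × 1.8 × 70.4 = 646.73 kPa.
q_ult = 750.71 + 646.73 = 1397.4 kPa.
q_all = 1397.4 / 3 = 465.81 kPa.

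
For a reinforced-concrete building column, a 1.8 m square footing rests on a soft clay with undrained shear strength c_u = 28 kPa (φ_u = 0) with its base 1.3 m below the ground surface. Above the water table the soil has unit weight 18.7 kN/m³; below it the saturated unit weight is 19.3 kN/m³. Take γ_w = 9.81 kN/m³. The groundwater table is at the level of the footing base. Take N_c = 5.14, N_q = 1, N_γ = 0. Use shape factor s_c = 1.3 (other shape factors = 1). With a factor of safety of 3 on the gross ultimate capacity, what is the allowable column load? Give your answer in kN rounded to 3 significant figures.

Overburden at base level: q = 18.7 × 1.3 = 24.31 kPa.
Cohesion term c·N_c·s_c = 28 × 5.14 × 1.3 = 187.1 kPa; surcharge term q·N_q = 24.31 × 1 = 24.31 kPa.
q_ult = 187.1 + 24.31 = 211.41 kPa.
Gross allowable pressure q_all = 211.41 / 3 = 70.469 kPa.
Footing area = 3.24 m², so allowable column load = 70.469 × 3.24 = 228.32 kN.

P_all ≈ 228 kN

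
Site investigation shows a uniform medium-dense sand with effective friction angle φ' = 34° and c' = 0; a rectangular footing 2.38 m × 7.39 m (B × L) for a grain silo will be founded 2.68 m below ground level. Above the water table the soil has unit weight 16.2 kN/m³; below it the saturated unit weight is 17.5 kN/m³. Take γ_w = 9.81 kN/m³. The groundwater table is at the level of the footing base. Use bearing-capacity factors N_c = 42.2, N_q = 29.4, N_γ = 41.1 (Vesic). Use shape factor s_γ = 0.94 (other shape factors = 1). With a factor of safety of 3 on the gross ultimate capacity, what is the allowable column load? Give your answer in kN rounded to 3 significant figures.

P_all ≈ 9560 kN

Overburden at base level: q = 16.2 × 2.68 = 43.416 kPa.
Below the base the soil is submerged, so the ½γBN_γ term uses γ' = 17.5 − 9.81 = 7.69 kN/m³.
Surcharge term q·N_q = 43.416 × 29.4 = 1276.4 kPa; self-weight term 0.5·γ·B·N_γ·s_γ = 0.5 × 7.69 × 2.38 × 41.1 × 0.94 = 353.54 kPa.
q_ult = 1276.4 + 353.54 = 1630 kPa.
Gross allowable pressure q_all = 1630 / 3 = 543.32 kPa.
Footing area = 17.5882 m², so allowable column load = 543.32 × 17.5882 = 9556.1 kN.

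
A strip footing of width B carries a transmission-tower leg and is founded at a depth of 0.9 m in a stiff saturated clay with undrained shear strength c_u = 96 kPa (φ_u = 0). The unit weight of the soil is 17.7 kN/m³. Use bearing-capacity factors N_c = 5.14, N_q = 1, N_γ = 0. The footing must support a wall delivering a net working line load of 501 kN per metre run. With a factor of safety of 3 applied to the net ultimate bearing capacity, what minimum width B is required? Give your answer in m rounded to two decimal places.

B = 3.05 m

q = γ·D_f = 17.7 × 0.9 = 15.93 kPa.
c·N_c = 96 × 5.14 = 493.44 kPa
q·N_q = 15.93 × 1 = 15.93 kPa
q_ult = 493.44 + 15.93 = 509.37 kPa.
For φ = 0 the ½γBN_γ term vanishes, so q_ult is independent of B. q_net = 509.37 − 15.93 = 493.44 kPa; q_all(net) = 493.44/3 = 164.48 kPa.
Required width B = w / q_all(net) = 501 / 164.48 = 3.046 m.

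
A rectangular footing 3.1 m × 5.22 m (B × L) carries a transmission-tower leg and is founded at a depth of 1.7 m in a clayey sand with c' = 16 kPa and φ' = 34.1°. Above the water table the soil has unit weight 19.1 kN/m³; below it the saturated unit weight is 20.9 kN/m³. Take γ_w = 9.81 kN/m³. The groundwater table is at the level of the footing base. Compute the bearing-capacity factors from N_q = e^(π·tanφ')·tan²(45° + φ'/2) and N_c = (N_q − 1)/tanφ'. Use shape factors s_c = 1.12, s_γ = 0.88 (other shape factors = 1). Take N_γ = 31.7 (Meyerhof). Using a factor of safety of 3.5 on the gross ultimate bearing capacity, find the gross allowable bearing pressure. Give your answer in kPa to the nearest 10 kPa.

N_q = e^(π·tan34.1°)·tan²(62.05°) = 29.8; N_c = (N_q − 1)/tanφ' = 42.54.
q = γ·D_f = 19.1 × 1.7 = 32.47 kPa.
For the ½γBN_γ term take γ' = 20.9 − 9.81 = 11.09 kN/m³ (soil below base is submerged).
c·N_c·s_c = 16 × 42.539 × 1.12 = 762.3 kPa
q·N_q = 32.47 × 29.801 = 967.64 kPa
0.5·γ·B·N_γ·s_γ = 0.5 × 11.09 × 3.1 × 31.7 × 0.88 = 479.52 kPa
q_ult = 762.3 + 967.64 + 479.52 = 2209.5 kPa.
q_all = 2209.5 / 3.5 = 631.28 kPa.

q_all ≈ 630 kPa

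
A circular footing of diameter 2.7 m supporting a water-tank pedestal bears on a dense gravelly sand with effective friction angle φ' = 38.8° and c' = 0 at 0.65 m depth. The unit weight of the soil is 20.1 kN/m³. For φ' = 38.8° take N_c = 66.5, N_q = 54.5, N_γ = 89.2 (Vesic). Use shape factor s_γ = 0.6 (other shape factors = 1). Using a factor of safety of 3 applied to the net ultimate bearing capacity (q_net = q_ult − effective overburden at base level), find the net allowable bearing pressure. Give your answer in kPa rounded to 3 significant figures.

Effective surcharge at the founding depth q = γ·D_f = 20.1 × 0.65 = 13.065 kPa.
q_ult = q·N_q + 0.5·γ·B·N_γ·s_γ
     = 13.065 × 54.5 + 0.5 × 20.1 × 2.7 × 89.2 × 0.6
     = 712.04 + 1452.3 = 2164.3 kPa.
Net ultimate: q_net = 2164.3 − 13.065 = 2151.2 kPa.
q_all(net) = 2151.2 / 3 = 717.08 kPa.

q_all(net) ≈ 717 kPa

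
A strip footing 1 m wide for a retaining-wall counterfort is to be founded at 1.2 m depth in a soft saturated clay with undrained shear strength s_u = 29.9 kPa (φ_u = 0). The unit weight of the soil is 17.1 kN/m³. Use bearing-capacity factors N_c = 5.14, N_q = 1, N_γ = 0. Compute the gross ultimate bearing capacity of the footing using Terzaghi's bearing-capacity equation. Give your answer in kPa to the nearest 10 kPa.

q_ult ≈ 170 kPa

q = γ·D_f = 17.1 × 1.2 = 20.52 kPa.
c·N_c = 29.9 × 5.14 = 153.69 kPa
q·N_q = 20.52 × 1 = 20.52 kPa
q_ult = 153.69 + 20.52 = 174.21 kPa.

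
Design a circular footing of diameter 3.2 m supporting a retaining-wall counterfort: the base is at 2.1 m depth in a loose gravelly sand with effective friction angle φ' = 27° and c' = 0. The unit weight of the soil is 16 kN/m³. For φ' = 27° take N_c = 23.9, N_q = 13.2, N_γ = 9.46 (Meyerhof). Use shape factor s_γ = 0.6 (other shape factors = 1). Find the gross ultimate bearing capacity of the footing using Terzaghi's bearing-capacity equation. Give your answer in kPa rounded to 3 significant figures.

q_ult ≈ 589 kPa

Effective surcharge at the founding depth q = γ·D_f = 16 × 2.1 = 33.6 kPa.
q_ult = q·N_q + 0.5·γ·B·N_γ·s_γ
     = 33.6 × 13.2 + 0.5 × 16 × 3.2 × 9.46 × 0.6
     = 443.52 + 145.31 = 588.83 kPa.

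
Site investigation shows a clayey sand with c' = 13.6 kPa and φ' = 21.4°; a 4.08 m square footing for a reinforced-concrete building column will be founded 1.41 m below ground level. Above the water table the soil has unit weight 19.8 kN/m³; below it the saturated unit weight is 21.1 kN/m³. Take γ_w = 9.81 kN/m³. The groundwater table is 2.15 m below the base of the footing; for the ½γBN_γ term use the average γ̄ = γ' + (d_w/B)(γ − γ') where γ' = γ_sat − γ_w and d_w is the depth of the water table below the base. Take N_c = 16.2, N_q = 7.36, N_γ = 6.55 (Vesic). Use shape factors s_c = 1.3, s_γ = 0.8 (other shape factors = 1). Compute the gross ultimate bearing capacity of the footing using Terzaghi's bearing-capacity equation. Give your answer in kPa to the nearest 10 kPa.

q_ult ≈ 660 kPa

Effective surcharge at the founding depth q = γ·D_f = 19.8 × 1.41 = 27.918 kPa.
With d_w = 2.15 m < B, γ̄ = 11.29 + (2.15/4.08) × (19.8 − 11.29) = 15.774 kN/m³.
q_ult = c·N_c·s_c + q·N_q + 0.5·γ·B·N_γ·s_γ
     = 13.6 × 16.2 × 1.3 + 27.918 × 7.36 + 0.5 × 15.774 × 4.08 × 6.55 × 0.8
     = 286.42 + 205.48 + 168.62 = 660.51 kPa.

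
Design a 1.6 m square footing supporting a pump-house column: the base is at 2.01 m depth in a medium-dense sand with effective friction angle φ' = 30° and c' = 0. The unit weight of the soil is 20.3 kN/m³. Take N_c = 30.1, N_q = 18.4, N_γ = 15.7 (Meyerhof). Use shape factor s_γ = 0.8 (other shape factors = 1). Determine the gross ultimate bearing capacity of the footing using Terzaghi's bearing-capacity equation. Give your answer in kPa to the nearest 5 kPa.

Effective surcharge at the founding depth q = γ·D_f = 20.3 × 2.01 = 40.803 kPa.
q_ult = q·N_q + 0.5·γ·B·N_γ·s_γ
     = 40.803 × 18.4 + 0.5 × 20.3 × 1.6 × 15.7 × 0.8
     = 750.78 + 203.97 = 954.75 kPa.

q_ult ≈ 955 kPa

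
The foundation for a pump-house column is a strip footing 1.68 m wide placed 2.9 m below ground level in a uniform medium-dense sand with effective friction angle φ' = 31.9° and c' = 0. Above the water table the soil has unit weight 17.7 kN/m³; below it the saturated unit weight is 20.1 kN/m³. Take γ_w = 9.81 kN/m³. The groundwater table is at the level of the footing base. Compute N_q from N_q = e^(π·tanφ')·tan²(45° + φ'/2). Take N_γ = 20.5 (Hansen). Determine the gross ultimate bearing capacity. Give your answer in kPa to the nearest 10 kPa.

tan31.9° = 0.6224, so N_q = e^(π×0.6224)·tan²(60.95°) = 7.067 × 3.241 = 22.91.
Overburden at base level: q = 17.7 × 2.9 = 51.33 kPa.
Below the base the soil is submerged, so the ½γBN_γ term uses γ' = 20.1 − 9.81 = 10.29 kN/m³.
Surcharge term q·N_q = 51.33 × 22.907 = 1175.8 kPa; self-weight term 0.5·γ·B·N_γ = 0.5 × 10.29 × 1.68 × 20.5 = 177.19 kPa.
q_ult = 1175.8 + 177.19 = 1353 kPa.

q_ult ≈ 1350 kPa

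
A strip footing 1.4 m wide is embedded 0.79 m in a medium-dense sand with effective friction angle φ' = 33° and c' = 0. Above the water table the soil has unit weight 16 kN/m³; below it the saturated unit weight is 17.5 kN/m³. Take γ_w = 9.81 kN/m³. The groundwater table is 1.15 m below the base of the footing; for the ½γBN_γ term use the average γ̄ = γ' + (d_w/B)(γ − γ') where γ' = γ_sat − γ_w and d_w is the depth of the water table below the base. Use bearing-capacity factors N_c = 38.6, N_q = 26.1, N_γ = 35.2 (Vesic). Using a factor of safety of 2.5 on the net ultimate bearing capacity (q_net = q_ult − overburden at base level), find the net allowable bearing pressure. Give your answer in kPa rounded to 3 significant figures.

q = γ·D_f = 16 × 0.79 = 12.64 kPa.
γ' = 7.69 kN/m³; averaging over the depth B below the base, γ̄ = γ' + (d_w/B)(γ − γ') = 14.516 kN/m³.
q·N_q = 12.64 × 26.1 = 329.9 kPa
0.5·γ·B·N_γ = 0.5 × 14.516 × 1.4 × 35.2 = 357.68 kPa
q_ult = 329.9 + 357.68 = 687.58 kPa.
q_net = 687.58 − 12.64 = 674.94 kPa.
q_all(net) = 674.94 / 2.5 = 269.98 kPa.

q_all(net) ≈ 270 kPa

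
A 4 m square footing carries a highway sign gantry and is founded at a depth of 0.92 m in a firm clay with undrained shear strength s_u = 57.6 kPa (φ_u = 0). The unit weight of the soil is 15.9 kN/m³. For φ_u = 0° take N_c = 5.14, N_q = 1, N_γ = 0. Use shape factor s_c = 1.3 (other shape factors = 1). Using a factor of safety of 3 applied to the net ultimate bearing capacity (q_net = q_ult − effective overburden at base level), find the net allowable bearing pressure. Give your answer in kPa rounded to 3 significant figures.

q_all(net) ≈ 128 kPa

q = γ·D_f = 15.9 × 0.92 = 14.628 kPa.
c·N_c·s_c = 57.6 × 5.14 × 1.3 = 384.88 kPa
q·N_q = 14.628 × 1 = 14.628 kPa
q_ult = 384.88 + 14.628 = 399.51 kPa.
Net ultimate: q_net = 399.51 − 14.628 = 384.88 kPa.
q_all(net) = 384.88 / 3 = 128.29 kPa.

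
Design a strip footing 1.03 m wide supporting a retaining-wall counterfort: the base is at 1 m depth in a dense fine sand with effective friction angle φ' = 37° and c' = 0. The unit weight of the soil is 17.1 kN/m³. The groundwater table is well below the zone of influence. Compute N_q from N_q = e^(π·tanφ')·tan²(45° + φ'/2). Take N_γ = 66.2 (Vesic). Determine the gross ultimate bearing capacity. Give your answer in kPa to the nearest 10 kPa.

tan37° = 0.7536, so N_q = e^(π×0.7536)·tan²(63.5°) = 10.669 × 4.023 = 42.92.
Overburden at base level: q = 17.1 × 1 = 17.1 kPa.
Surcharge term q·N_q = 17.1 × 42.92 = 733.93 kPa; self-weight term 0.5·γ·B·N_γ = 0.5 × 17.1 × 1.03 × 66.2 = 582.99 kPa.
q_ult = 733.93 + 582.99 = 1316.9 kPa.

q_ult ≈ 1320 kPa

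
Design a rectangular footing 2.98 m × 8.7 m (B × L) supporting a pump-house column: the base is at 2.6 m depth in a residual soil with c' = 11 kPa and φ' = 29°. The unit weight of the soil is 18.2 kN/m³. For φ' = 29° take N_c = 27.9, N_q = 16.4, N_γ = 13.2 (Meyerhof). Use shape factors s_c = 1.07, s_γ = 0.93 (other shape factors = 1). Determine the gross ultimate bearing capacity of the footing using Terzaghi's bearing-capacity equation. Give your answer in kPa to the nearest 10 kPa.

q_ult ≈ 1440 kPa

Overburden at base level: q = 18.2 × 2.6 = 47.32 kPa.
Cohesion term c·N_c·s_c = 11 × 27.9 × 1.07 = 328.38 kPa; surcharge term q·N_q = 47.32 × 16.4 = 776.05 kPa; self-weight term 0.5·γ·B·N_γ·s_γ = 0.5 × 18.2 × 2.98 × 13.2 × 0.93 = 332.9 kPa.
q_ult = 328.38 + 776.05 + 332.9 = 1437.3 kPa.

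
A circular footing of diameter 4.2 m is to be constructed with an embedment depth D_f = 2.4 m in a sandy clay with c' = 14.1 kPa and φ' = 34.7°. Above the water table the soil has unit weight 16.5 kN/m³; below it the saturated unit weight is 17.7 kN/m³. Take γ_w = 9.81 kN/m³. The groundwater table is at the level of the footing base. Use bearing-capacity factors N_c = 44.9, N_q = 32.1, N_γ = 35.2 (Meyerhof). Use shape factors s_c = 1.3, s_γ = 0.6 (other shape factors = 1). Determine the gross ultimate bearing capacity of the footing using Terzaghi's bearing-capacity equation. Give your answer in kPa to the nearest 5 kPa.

q_ult ≈ 2445 kPa

q = γ·D_f = 16.5 × 2.4 = 39.6 kPa.
For the ½γBN_γ term take γ' = 17.7 − 9.81 = 7.89 kN/m³ (soil below base is submerged).
c·N_c·s_c = 14.1 × 44.9 × 1.3 = 823.02 kPa
q·N_q = 39.6 × 32.1 = 1271.2 kPa
0.5·γ·B·N_γ·s_γ = 0.5 × 7.89 × 4.2 × 35.2 × 0.6 = 349.94 kPa
q_ult = 823.02 + 1271.2 + 349.94 = 2444.1 kPa.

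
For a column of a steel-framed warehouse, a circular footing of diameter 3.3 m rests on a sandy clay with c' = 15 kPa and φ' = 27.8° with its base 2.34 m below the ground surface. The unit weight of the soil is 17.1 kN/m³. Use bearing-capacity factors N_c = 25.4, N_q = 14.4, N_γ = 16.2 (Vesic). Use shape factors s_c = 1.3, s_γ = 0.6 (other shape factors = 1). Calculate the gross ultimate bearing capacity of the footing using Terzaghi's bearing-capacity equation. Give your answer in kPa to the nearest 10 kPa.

q_ult ≈ 1350 kPa

q = γ·D_f = 17.1 × 2.34 = 40.014 kPa.
c·N_c·s_c = 15 × 25.4 × 1.3 = 495.3 kPa
q·N_q = 40.014 × 14.4 = 576.2 kPa
0.5·γ·B·N_γ·s_γ = 0.5 × 17.1 × 3.3 × 16.2 × 0.6 = 274.25 kPa
q_ult = 495.3 + 576.2 + 274.25 = 1345.8 kPa.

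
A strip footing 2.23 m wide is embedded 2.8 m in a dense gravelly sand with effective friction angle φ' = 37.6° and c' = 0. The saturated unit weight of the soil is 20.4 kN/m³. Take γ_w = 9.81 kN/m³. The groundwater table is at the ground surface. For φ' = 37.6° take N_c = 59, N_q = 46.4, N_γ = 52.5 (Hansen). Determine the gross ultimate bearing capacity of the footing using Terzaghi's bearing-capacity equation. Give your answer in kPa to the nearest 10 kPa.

γ' = 20.4 − 9.81 = 10.59 kN/m³ (submerged throughout). q = 10.59 × 2.8 = 29.652 kPa; the same γ' applies in the ½γBN_γ term.
q·N_q = 29.652 × 46.4 = 1375.9 kPa
0.5·γ·B·N_γ = 0.5 × 10.59 × 2.23 × 52.5 = 619.91 kPa
q_ult = 1375.9 + 619.91 = 1995.8 kPa.

q_ult ≈ 2000 kPa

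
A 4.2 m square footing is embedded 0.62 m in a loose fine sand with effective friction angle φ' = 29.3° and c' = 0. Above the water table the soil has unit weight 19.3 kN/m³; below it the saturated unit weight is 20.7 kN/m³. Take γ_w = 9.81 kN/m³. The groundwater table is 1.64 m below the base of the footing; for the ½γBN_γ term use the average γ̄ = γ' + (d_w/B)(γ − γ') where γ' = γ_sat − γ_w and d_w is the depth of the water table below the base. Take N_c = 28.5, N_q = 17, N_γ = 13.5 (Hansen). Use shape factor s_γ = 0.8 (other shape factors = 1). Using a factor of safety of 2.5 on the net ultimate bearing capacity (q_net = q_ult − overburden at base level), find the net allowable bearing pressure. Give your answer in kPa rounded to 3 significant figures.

q_all(net) ≈ 205 kPa

Effective surcharge at the founding depth q = γ·D_f = 19.3 × 0.62 = 11.966 kPa.
With d_w = 1.64 m < B, γ̄ = 10.89 + (1.64/4.2) × (19.3 − 10.89) = 14.174 kN/m³.
q_ult = q·N_q + 0.5·γ·B·N_γ·s_γ
     = 11.966 × 17 + 0.5 × 14.174 × 4.2 × 13.5 × 0.8
     = 203.42 + 321.46 = 524.89 kPa.
q_net = 524.89 − 11.966 = 512.92 kPa.
q_all(net) = 512.92 / 2.5 = 205.17 kPa.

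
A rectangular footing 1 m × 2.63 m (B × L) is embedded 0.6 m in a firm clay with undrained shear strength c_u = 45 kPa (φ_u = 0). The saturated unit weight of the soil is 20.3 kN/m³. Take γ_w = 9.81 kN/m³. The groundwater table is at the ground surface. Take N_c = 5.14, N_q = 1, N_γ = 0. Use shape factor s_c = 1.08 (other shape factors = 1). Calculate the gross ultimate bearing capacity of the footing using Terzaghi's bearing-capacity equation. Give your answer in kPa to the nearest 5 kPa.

Water table at ground surface, so effective unit weight γ' = 20.3 − 9.81 = 10.49 kN/m³ is used throughout; overburden q = 10.49 × 0.6 = 6.294 kPa.
Cohesion term c·N_c·s_c = 45 × 5.14 × 1.08 = 249.8 kPa; surcharge term q·N_q = 6.294 × 1 = 6.294 kPa.
q_ult = 249.8 + 6.294 = 256.1 kPa.

q_ult ≈ 255 kPa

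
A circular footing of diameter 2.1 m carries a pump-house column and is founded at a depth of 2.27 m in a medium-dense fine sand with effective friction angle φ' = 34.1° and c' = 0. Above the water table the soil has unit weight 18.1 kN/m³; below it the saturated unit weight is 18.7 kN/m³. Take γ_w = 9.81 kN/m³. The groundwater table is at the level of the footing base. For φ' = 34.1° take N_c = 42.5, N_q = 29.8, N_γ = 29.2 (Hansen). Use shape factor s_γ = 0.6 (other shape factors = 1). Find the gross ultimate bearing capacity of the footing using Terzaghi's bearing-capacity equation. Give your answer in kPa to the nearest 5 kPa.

Overburden at base level: q = 18.1 × 2.27 = 41.087 kPa.
Below the base the soil is submerged, so the ½γBN_γ term uses γ' = 18.7 − 9.81 = 8.89 kN/m³.
Surcharge term q·N_q = 41.087 × 29.8 = 1224.4 kPa; self-weight term 0.5·γ·B·N_γ·s_γ = 0.5 × 8.89 × 2.1 × 29.2 × 0.6 = 163.54 kPa.
q_ult = 1224.4 + 163.54 = 1387.9 kPa.

q_ult ≈ 1390 kPa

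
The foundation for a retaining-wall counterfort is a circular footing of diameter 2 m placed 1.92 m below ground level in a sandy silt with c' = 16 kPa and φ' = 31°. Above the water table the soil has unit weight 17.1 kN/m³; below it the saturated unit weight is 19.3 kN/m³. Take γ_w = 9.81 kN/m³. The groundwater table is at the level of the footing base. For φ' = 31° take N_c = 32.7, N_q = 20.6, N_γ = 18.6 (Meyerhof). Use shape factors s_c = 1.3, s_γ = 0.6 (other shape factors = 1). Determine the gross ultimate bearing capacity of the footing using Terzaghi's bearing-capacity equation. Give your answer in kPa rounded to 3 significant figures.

Effective surcharge at the founding depth q = γ·D_f = 17.1 × 1.92 = 32.832 kPa.
The water table coincides with the base, so in the self-weight term γ → γ' = 9.49 kN/m³.
q_ult = c·N_c·s_c + q·N_q + 0.5·γ·B·N_γ·s_γ
     = 16 × 32.7 × 1.3 + 32.832 × 20.6 + 0.5 × 9.49 × 2 × 18.6 × 0.6
     = 680.16 + 676.34 + 105.91 = 1462.4 kPa.

q_ult ≈ 1460 kPa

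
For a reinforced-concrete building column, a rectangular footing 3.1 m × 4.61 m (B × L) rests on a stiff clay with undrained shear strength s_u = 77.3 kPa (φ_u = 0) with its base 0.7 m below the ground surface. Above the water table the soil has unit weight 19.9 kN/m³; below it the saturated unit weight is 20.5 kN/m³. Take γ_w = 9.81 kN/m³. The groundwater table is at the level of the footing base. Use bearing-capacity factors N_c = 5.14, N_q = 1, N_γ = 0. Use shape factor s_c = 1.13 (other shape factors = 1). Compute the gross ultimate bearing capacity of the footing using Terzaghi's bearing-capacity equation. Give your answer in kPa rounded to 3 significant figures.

Effective surcharge at the founding depth q = γ·D_f = 19.9 × 0.7 = 13.93 kPa.
q_ult = c·N_c·s_c + q·N_q
     = 77.3 × 5.14 × 1.13 + 13.93 × 1
     = 448.97 + 13.93 = 462.9 kPa.

q_ult ≈ 463 kPa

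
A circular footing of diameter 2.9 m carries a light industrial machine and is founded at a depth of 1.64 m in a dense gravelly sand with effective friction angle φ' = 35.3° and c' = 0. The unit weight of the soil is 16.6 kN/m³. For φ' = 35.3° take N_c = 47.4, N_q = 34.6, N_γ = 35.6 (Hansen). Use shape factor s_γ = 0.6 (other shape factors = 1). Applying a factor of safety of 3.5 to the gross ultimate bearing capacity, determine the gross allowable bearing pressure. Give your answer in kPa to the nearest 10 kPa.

q_all ≈ 420 kPa

q = γ·D_f = 16.6 × 1.64 = 27.224 kPa.
q·N_q = 27.224 × 34.6 = 941.95 kPa
0.5·γ·B·N_γ·s_γ = 0.5 × 16.6 × 2.9 × 35.6 × 0.6 = 514.14 kPa
q_ult = 941.95 + 514.14 = 1456.1 kPa.
q_all = q_ult / FS = 1456.1 / 3.5 = 416.02 kPa.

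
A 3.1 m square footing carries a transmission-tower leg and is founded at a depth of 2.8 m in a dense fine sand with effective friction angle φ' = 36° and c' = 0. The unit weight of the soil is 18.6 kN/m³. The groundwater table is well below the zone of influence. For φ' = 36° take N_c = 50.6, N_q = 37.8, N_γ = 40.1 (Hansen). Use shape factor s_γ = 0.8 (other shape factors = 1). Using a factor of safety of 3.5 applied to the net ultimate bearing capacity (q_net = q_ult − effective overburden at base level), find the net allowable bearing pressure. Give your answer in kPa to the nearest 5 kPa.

q_all(net) ≈ 810 kPa

q = γ·D_f = 18.6 × 2.8 = 52.08 kPa.
q·N_q = 52.08 × 37.8 = 1968.6 kPa
0.5·γ·B·N_γ·s_γ = 0.5 × 18.6 × 3.1 × 40.1 × 0.8 = 924.87 kPa
q_ult = 1968.6 + 924.87 = 2893.5 kPa.
Net ultimate: q_net = 2893.5 − 52.08 = 2841.4 kPa.
q_all(net) = 2841.4 / 3.5 = 811.83 kPa.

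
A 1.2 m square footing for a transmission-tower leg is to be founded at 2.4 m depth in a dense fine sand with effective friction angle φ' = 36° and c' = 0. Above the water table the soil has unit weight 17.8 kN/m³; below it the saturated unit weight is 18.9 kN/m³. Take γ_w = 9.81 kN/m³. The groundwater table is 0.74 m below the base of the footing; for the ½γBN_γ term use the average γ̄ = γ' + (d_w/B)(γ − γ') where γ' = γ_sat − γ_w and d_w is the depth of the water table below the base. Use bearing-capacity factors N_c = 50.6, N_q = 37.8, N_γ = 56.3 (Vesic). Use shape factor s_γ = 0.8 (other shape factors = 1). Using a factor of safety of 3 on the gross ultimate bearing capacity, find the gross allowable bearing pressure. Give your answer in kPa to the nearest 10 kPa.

q = γ·D_f = 17.8 × 2.4 = 42.72 kPa.
γ' = 9.09 kN/m³; averaging over the depth B below the base, γ̄ = γ' + (d_w/B)(γ − γ') = 14.461 kN/m³.
q·N_q = 42.72 × 37.8 = 1614.8 kPa
0.5·γ·B·N_γ·s_γ = 0.5 × 14.461 × 1.2 × 56.3 × 0.8 = 390.8 kPa
q_ult = 1614.8 + 390.8 = 2005.6 kPa.
q_all = 2005.6 / 3 = 668.54 kPa.

q_all ≈ 670 kPa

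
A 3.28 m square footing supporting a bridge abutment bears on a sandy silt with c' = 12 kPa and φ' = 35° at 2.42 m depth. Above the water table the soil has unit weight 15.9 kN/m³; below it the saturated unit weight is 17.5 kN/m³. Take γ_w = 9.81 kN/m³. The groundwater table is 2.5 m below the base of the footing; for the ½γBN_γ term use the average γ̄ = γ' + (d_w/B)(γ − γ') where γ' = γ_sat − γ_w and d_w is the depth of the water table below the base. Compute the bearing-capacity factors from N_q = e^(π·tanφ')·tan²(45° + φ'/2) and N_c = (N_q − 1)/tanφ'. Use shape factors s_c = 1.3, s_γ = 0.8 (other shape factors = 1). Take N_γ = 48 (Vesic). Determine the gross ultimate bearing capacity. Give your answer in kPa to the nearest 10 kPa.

tan35° = 0.7002, so N_q = e^(π×0.7002)·tan²(62.5°) = 9.023 × 3.69 = 33.3.
N_c = (33.3 − 1)/tan35° = 46.12.
Overburden at base level: q = 15.9 × 2.42 = 38.478 kPa.
The water table is 2.5 m below the base (< B = 3.28 m), so the ½γBN_γ term uses γ̄ = γ' + (d_w/B)(γ − γ') = 7.69 + (2.5/3.28)(15.9 − 7.69) = 13.948 kN/m³.
Cohesion term c·N_c·s_c = 12 × 46.124 × 1.3 = 719.53 kPa; surcharge term q·N_q = 38.478 × 33.296 = 1281.2 kPa; self-weight term 0.5·γ·B·N_γ·s_γ = 0.5 × 13.948 × 3.28 × 48 × 0.8 = 878.37 kPa.
q_ult = 719.53 + 1281.2 + 878.37 = 2879.1 kPa.

q_ult ≈ 2880 kPa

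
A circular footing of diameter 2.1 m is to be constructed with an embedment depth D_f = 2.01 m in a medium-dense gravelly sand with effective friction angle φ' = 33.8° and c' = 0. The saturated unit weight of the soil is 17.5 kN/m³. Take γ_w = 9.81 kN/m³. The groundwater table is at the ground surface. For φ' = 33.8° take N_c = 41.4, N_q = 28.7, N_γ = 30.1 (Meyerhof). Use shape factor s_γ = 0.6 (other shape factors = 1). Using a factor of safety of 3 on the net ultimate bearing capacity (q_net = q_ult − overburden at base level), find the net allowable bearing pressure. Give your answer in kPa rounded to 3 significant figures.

With the water table at the surface the whole profile is submerged: γ' = 17.5 − 9.81 = 7.69 kN/m³, so q = γ'·D_f = 15.457 kPa; the same γ' applies in the ½γBN_γ term.
q_ult = q·N_q + 0.5·γ·B·N_γ·s_γ
     = 15.457 × 28.7 + 0.5 × 7.69 × 2.1 × 30.1 × 0.6
     = 443.61 + 145.83 = 589.44 kPa.
q_net = 589.44 − 15.457 = 573.98 kPa.
q_all(net) = 573.98 / 3 = 191.33 kPa.

q_all(net) ≈ 191 kPa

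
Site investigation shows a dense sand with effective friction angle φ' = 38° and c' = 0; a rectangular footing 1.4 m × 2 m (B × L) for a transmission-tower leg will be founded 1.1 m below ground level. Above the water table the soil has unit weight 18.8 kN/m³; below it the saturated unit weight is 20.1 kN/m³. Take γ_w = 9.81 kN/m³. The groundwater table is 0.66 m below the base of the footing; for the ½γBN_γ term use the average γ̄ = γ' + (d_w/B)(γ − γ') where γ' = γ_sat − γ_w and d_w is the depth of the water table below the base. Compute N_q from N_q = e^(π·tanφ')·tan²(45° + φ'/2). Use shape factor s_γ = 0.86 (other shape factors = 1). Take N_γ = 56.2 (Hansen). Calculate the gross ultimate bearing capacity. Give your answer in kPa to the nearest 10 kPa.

q_ult ≈ 1500 kPa

tan38° = 0.7813, so N_q = e^(π×0.7813)·tan²(64°) = 11.64 × 4.204 = 48.93.
Overburden at base level: q = 18.8 × 1.1 = 20.68 kPa.
The water table is 0.66 m below the base (< B = 1.4 m), so the ½γBN_γ term uses γ̄ = γ' + (d_w/B)(γ − γ') = 10.29 + (0.66/1.4)(18.8 − 10.29) = 14.302 kN/m³.
Surcharge term q·N_q = 20.68 × 48.933 = 1011.9 kPa; self-weight term 0.5·γ·B·N_γ·s_γ = 0.5 × 14.302 × 1.4 × 56.2 × 0.86 = 483.87 kPa.
q_ult = 1011.9 + 483.87 = 1495.8 kPa.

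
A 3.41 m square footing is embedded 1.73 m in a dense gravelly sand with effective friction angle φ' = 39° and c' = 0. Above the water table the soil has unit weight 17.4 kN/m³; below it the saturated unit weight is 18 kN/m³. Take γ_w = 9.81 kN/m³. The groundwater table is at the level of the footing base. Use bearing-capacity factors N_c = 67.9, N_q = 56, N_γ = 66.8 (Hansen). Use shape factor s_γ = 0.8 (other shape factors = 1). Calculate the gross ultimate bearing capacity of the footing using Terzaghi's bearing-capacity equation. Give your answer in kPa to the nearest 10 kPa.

q_ult ≈ 2430 kPa

Overburden at base level: q = 17.4 × 1.73 = 30.102 kPa.
Below the base the soil is submerged, so the ½γBN_γ term uses γ' = 18 − 9.81 = 8.19 kN/m³.
Surcharge term q·N_q = 30.102 × 56 = 1685.7 kPa; self-weight term 0.5·γ·B·N_γ·s_γ = 0.5 × 8.19 × 3.41 × 66.8 × 0.8 = 746.23 kPa.
q_ult = 1685.7 + 746.23 = 2431.9 kPa.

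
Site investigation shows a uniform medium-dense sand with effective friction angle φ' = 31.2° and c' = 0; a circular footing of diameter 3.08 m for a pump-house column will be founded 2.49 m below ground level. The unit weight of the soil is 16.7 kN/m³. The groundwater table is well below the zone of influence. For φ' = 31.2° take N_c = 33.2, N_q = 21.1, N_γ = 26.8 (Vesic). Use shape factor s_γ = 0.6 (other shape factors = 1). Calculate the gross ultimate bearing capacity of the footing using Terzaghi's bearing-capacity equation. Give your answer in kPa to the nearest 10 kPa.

q_ult ≈ 1290 kPa

Overburden at base level: q = 16.7 × 2.49 = 41.583 kPa.
Surcharge term q·N_q = 41.583 × 21.1 = 877.4 kPa; self-weight term 0.5·γ·B·N_γ·s_γ = 0.5 × 16.7 × 3.08 × 26.8 × 0.6 = 413.55 kPa.
q_ult = 877.4 + 413.55 = 1290.9 kPa.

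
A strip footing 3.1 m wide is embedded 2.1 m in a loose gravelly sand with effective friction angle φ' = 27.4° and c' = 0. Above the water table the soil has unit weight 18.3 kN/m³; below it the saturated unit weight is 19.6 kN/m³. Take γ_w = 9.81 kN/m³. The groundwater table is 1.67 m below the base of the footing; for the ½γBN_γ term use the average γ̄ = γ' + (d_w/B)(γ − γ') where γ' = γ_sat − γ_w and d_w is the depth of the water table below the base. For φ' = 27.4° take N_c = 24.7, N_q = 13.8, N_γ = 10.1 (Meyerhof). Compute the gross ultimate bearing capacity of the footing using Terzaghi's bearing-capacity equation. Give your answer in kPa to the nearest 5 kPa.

Effective surcharge at the founding depth q = γ·D_f = 18.3 × 2.1 = 38.43 kPa.
With d_w = 1.67 m < B, γ̄ = 9.79 + (1.67/3.1) × (18.3 − 9.79) = 14.374 kN/m³.
q_ult = q·N_q + 0.5·γ·B·N_γ
     = 38.43 × 13.8 + 0.5 × 14.374 × 3.1 × 10.1
     = 530.33 + 225.03 = 755.37 kPa.

q_ult ≈ 755 kPa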